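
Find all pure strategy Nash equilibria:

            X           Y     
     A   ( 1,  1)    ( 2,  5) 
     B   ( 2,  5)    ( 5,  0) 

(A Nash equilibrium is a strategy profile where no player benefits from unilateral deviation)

Nash equilibrium: (B, X)

Work:
Best responses:
  P1 vs X: payoffs [1, 2] → best response B (payoff 2)
  P1 vs Y: payoffs [2, 5] → best response B (payoff 5)
  P2 vs A: payoffs [1, 5] → best response Y (payoff 5)
  P2 vs B: payoffs [5, 0] → best response X (payoff 5)
Mutual best responses: (B,X) → Nash equilibria.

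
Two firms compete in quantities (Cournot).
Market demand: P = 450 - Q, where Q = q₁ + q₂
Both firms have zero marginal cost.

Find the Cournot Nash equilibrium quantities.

q₁* = q₂* = 150.0; P* = 150.0

Work:
Profit: π_i = P·q_i = (a - q_i - q_j)·q_i
FOC: ∂π_i/∂q_i = a - 2q_i - q_j = 0
Reaction function: q_i = (450 - q_j)/2
Symmetry: q* = 450/3 = 150.0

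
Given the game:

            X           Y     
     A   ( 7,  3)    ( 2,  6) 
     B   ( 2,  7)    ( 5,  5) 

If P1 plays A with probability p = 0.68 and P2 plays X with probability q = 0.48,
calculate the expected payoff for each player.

E[P1] = 4.1312, E[P2] = 5.008

Work:
E[P1] = p·q·π₁(A,X) + p·(1-q)·π₁(A,Y) + (1-p)·q·π₁(B,X) + (1-p)·(1-q)·π₁(B,Y)
= 0.68·0.48·7 + 0.68·0.52·2 + 0.32·0.48·2 + 0.32·0.52·5
= 4.1312

E[P2] = 5.008 (similar calculation)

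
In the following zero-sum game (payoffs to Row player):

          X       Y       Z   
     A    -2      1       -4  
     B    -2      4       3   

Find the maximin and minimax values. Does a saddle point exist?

Maximin = -2, Minimax = -2, Saddle: True

Work:
Row minimums: [-4, -2] → maximin = -2
Column maximums: [-2, 4, 3] → minimax = -2
Saddle point exists! Game value = -2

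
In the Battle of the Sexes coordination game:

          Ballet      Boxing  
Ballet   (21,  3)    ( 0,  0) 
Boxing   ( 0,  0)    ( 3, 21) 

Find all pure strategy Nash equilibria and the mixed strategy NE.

Pure NE: (Ballet, Ballet) and (Boxing, Boxing); Mixed NE: p = 0.875, q = 0.125

Work:
Check pure NE:
(Ballet, Ballet): (21, 3) - no unilateral deviation beneficial
(Boxing, Boxing): (3, 21) - no unilateral deviation beneficial
Mixed NE: P1 plays Ballet with p = 0.875, P2 plays Ballet with q = 0.125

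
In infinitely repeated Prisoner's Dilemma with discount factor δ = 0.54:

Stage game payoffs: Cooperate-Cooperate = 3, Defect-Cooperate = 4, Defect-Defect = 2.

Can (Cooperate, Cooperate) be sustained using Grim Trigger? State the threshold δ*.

δ* = 0.5; since δ = 0.54 ≥ 0.5, cooperation can be sustained

Work:
For Grim Trigger:
Cooperate forever: 3/(1-δ)
Defect then punished: 4 + 2·δ/(1-δ)
Need: 3/(1-δ) ≥ 4 + 2·δ/(1-δ)
Solving: δ ≥ (T-R)/(T-P) = (4-3)/(4-2) = 0.5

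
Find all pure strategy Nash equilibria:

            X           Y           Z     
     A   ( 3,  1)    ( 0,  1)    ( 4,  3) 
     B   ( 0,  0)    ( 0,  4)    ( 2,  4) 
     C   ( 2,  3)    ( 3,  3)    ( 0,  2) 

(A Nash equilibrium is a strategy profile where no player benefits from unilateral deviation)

Nash equilibrium: (A, Z), (C, Y)

Work:
Best responses:
  P1 vs X: payoffs [3, 0, 2] → best response A (payoff 3)
  P1 vs Y: payoffs [0, 0, 3] → best response C (payoff 3)
  P1 vs Z: payoffs [4, 2, 0] → best response A (payoff 4)
  P2 vs A: payoffs [1, 1, 3] → best response Z (payoff 3)
  P2 vs B: payoffs [0, 4, 4] → best response Y/Z (payoff 4)
  P2 vs C: payoffs [3, 3, 2] → best response X/Y (payoff 3)
Mutual best responses: (A,Z), (C,Y) → Nash equilibria.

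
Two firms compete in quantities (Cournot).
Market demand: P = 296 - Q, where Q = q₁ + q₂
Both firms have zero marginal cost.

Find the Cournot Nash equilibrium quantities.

q₁* = q₂* = 98.67; P* = 98.67

Work:
Profit: π_i = P·q_i = (a - q_i - q_j)·q_i
FOC: ∂π_i/∂q_i = a - 2q_i - q_j = 0
Reaction function: q_i = (296 - q_j)/2
Symmetry: q* = 296/3 = 98.67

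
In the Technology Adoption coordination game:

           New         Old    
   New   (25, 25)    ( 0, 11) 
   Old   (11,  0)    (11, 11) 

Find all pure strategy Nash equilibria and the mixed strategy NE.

Pure NE: (New, New) and (Old, Old); Mixed NE: p = 0.44, q = 0.44

Work:
Check pure NE:
(New, New): (25, 25) - no unilateral deviation beneficial
(Old, Old): (11, 11) - no unilateral deviation beneficial
Mixed NE: P1 plays New with p = 0.44, P2 plays New with q = 0.44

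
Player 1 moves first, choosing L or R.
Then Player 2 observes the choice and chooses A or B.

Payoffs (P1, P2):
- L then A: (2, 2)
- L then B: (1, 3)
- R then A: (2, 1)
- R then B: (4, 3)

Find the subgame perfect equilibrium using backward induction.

P1 plays R, P2 plays B after L and B after R; Payoff (4, 3)

Work:
Backward induction:
After L: P2 chooses B → P1 gets 1
After R: P2 chooses B → P1 gets 4
P1 chooses R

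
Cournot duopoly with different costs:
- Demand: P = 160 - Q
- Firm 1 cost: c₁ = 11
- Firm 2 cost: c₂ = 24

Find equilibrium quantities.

q₁* = 54.0, q₂* = 41.0

Work:
Reaction: q₁ = (160 - 11 - q₂)/2
Reaction: q₂ = (160 - 24 - q₁)/2
Solve simultaneously:
q₁* = (160 - 2×11 + 24)/3 = 54.0
q₂* = (160 - 2×24 + 11)/3 = 41.0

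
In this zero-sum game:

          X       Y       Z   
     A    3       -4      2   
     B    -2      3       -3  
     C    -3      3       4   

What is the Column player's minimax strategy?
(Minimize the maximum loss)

Column should play X or Y (all achieve the minimum), value = 3

Work:
Column player minimizes Row's maximum payoff:
Column X: max payoff to Row = 3
Column Y: max payoff to Row = 3
Column Z: max payoff to Row = 4
Minimum is 3, achieved by columns X, Y (tied).
Each of X or Y is a minimax strategy.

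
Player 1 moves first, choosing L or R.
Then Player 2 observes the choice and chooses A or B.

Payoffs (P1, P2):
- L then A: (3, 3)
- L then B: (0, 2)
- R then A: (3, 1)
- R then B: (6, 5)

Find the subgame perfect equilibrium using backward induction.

P1 plays R, P2 plays A after L and B after R; Payoff (6, 5)

Work:
Backward induction:
After L: P2 chooses A → P1 gets 3
After R: P2 chooses B → P1 gets 6
P1 chooses R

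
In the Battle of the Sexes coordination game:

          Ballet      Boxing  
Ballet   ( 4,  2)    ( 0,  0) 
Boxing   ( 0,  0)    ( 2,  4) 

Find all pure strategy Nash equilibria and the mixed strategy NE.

Pure NE: (Ballet, Ballet) and (Boxing, Boxing); Mixed NE: p = 0.6667, q = 0.3333

Work:
Check pure NE:
(Ballet, Ballet): (4, 2) - no unilateral deviation beneficial
(Boxing, Boxing): (2, 4) - no unilateral deviation beneficial
Mixed NE: P1 plays Ballet with p = 0.6667, P2 plays Ballet with q = 0.3333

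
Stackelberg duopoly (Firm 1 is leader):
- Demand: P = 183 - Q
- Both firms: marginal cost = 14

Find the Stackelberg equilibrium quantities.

q₁* (leader) = 84.5, q₂* (follower) = 42.25

Work:
Follower's reaction: q₂ = (a - c - q₁)/2
Leader substitutes: π₁ = q₁·(a - q₁ - (a-c-q₁)/2 - c)
FOC: q₁* = (183 - 14)/2 = 84.50
Then: q₂* = (183 - 14 - 84.5)/2 = 42.25
Leader has first-mover advantage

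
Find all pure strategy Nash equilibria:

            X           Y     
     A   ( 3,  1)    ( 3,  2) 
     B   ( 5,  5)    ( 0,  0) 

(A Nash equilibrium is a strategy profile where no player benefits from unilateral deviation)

Nash equilibrium: (A, Y), (B, X)

Work:
Best responses:
  P1 vs X: payoffs [3, 5] → best response B (payoff 5)
  P1 vs Y: payoffs [3, 0] → best response A (payoff 3)
  P2 vs A: payoffs [1, 2] → best response Y (payoff 2)
  P2 vs B: payoffs [5, 0] → best response X (payoff 5)
Mutual best responses: (A,Y), (B,X) → Nash equilibria.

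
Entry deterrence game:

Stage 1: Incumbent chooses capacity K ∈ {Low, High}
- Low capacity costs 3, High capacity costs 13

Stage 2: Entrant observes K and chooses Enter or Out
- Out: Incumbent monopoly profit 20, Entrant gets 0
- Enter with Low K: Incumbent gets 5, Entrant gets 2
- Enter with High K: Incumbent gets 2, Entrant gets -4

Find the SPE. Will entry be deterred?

SPE: (High, Enter|Low, Out|High); Entry deterred. Incumbent net profit = 7

Work:
After Low K: Entrant enters (2 > 0)
After High K: Entrant stays out (-4 < 0)
Incumbent: Low → 5−3=2, High → 20−13=7
Incumbent chooses High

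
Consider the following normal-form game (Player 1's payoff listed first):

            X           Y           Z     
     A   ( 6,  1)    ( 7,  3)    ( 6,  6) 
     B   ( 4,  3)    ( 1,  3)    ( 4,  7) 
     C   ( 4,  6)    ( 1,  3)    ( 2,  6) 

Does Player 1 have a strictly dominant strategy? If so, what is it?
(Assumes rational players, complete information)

Yes, Player 1's strictly dominant strategy is A

Work:
A strategy strictly dominates another if it gives a strictly higher payoff against every opponent action. Compare each pair of P1's strategies column-by-column:
  A vs B: [6 vs 4, 7 vs 1, 6 vs 4] → A strictly dominates B
  A vs C: [6 vs 4, 7 vs 1, 6 vs 2] → A strictly dominates C
  B vs A: [4 vs 6, 1 vs 7, 4 vs 6] → B does not strictly dominate A (column X: 4 ≤ 6)
  B vs C: [4 vs 4, 1 vs 1, 4 vs 2] → B does not strictly dominate C (column X: 4 ≤ 4)
  C vs A: [4 vs 6, 1 vs 7, 2 vs 6] → C does not strictly dominate A (column X: 4 ≤ 6)
  C vs B: [4 vs 4, 1 vs 1, 2 vs 4] → C does not strictly dominate B (column X: 4 ≤ 4)
A strictly dominates every other strategy → strictly dominant.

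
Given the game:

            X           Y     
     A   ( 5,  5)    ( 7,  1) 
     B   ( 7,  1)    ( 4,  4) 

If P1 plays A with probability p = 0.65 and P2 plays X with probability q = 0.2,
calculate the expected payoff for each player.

E[P1] = 5.9, E[P2] = 2.36

Work:
E[P1] = p·q·π₁(A,X) + p·(1-q)·π₁(A,Y) + (1-p)·q·π₁(B,X) + (1-p)·(1-q)·π₁(B,Y)
= 0.65·0.2·5 + 0.65·0.8·7 + 0.35·0.2·7 + 0.35·0.8·4
= 5.9

E[P2] = 2.36 (similar calculation)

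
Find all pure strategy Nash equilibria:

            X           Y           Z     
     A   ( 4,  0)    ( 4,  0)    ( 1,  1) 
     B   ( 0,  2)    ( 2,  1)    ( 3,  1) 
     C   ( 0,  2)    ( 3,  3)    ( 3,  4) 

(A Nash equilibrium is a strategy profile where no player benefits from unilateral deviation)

Nash equilibrium: (C, Z)

Work:
Best responses:
  P1 vs X: payoffs [4, 0, 0] → best response A (payoff 4)
  P1 vs Y: payoffs [4, 2, 3] → best response A (payoff 4)
  P1 vs Z: payoffs [1, 3, 3] → best response B/C (payoff 3)
  P2 vs A: payoffs [0, 0, 1] → best response Z (payoff 1)
  P2 vs B: payoffs [2, 1, 1] → best response X (payoff 2)
  P2 vs C: payoffs [2, 3, 4] → best response Z (payoff 4)
Mutual best responses: (C,Z) → Nash equilibria.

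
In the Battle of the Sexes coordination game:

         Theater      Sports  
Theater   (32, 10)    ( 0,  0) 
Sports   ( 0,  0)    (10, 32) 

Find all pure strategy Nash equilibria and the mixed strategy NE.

Pure NE: (Theater, Theater) and (Sports, Sports); Mixed NE: p = 0.7619, q = 0.2381

Work:
Check pure NE:
(Theater, Theater): (32, 10) - no unilateral deviation beneficial
(Sports, Sports): (10, 32) - no unilateral deviation beneficial
Mixed NE: P1 plays Theater with p = 0.7619, P2 plays Theater with q = 0.2381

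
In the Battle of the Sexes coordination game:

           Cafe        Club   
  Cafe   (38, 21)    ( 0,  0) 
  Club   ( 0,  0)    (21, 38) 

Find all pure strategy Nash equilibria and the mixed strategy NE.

Pure NE: (Cafe, Cafe) and (Club, Club); Mixed NE: p = 0.6441, q = 0.3559

Work:
Check pure NE:
(Cafe, Cafe): (38, 21) - no unilateral deviation beneficial
(Club, Club): (21, 38) - no unilateral deviation beneficial
Mixed NE: P1 plays Cafe with p = 0.6441, P2 plays Cafe with q = 0.3559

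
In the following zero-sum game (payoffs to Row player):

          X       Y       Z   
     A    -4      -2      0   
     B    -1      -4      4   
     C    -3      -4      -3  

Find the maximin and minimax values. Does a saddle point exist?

Maximin = -4, Minimax = -2, Saddle: False

Work:
Row minimums: [-4, -4, -4] → maximin = -4
Column maximums: [-1, -2, 4] → minimax = -2
No saddle point (maximin ≠ minimax). Mixed strategy needed.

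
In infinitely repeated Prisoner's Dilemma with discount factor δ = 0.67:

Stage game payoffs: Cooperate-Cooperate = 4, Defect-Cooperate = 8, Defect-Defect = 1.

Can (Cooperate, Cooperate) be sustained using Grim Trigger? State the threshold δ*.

δ* = 0.5714; since δ = 0.67 ≥ 0.5714, cooperation can be sustained

Work:
For Grim Trigger:
Cooperate forever: 4/(1-δ)
Defect then punished: 8 + 1·δ/(1-δ)
Need: 4/(1-δ) ≥ 8 + 1·δ/(1-δ)
Solving: δ ≥ (T-R)/(T-P) = (8-4)/(8-1) = 0.5714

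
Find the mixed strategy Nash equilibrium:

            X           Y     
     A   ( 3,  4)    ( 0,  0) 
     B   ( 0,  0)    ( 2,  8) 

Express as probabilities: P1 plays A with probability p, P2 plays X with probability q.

p = 0.6667, q = 0.4

Work:
Find probabilities that make opponent indifferent:
P2 chooses q to make P1 indifferent between A and B
P1 chooses p to make P2 indifferent between X and Y
Mixed NE: P1 plays (A: 0.6667, B: 0.3333), P2 plays (X: 0.4, Y: 0.6)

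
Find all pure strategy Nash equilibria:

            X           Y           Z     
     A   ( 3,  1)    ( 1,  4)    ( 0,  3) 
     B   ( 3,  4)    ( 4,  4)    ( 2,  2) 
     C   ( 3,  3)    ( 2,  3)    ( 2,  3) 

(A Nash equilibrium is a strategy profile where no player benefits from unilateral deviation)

Nash equilibrium: (B, X), (B, Y), (C, X), (C, Z)

Work:
Best responses:
  P1 vs X: payoffs [3, 3, 3] → best response A/B/C (payoff 3)
  P1 vs Y: payoffs [1, 4, 2] → best response B (payoff 4)
  P1 vs Z: payoffs [0, 2, 2] → best response B/C (payoff 2)
  P2 vs A: payoffs [1, 4, 3] → best response Y (payoff 4)
  P2 vs B: payoffs [4, 4, 2] → best response X/Y (payoff 4)
  P2 vs C: payoffs [3, 3, 3] → best response X/Y/Z (payoff 3)
Mutual best responses: (B,X), (B,Y), (C,X), (C,Z) → Nash equilibria.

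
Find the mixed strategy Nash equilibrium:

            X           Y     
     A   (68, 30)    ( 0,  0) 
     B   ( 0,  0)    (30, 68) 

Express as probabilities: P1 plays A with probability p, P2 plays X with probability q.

p = 0.6939, q = 0.3061

Work:
Find probabilities that make opponent indifferent:
P2 chooses q to make P1 indifferent between A and B
P1 chooses p to make P2 indifferent between X and Y
Mixed NE: P1 plays (A: 0.6939, B: 0.3061), P2 plays (X: 0.3061, Y: 0.6939)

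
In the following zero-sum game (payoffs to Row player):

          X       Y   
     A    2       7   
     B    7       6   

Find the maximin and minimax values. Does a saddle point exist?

Maximin = 6, Minimax = 7, Saddle: False

Work:
Row minimums: [2, 6] → maximin = 6
Column maximums: [7, 7] → minimax = 7
No saddle point (maximin ≠ minimax). Mixed strategy needed.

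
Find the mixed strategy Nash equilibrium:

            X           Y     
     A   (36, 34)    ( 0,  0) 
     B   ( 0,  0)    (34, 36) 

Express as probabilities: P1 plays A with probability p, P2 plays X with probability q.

p = 0.5143, q = 0.4857

Work:
Find probabilities that make opponent indifferent:
P2 chooses q to make P1 indifferent between A and B
P1 chooses p to make P2 indifferent between X and Y
Mixed NE: P1 plays (A: 0.5143, B: 0.4857), P2 plays (X: 0.4857, Y: 0.5143)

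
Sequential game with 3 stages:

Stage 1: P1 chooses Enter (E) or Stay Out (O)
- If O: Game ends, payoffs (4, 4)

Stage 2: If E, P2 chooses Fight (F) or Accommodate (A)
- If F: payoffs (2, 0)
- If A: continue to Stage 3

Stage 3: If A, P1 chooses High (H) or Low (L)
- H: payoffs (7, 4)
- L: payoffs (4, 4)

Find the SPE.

SPE: (E, A, H); Outcome (7, 4)

Work:
Stage 3: P1 chooses H (7 vs 4)
Stage 2: P2: F->0, A->4 (anticipating H). Choose A
Stage 1: P1: O->4, E->7 (anticipating A, H). Choose E
SPE path: E -> A -> H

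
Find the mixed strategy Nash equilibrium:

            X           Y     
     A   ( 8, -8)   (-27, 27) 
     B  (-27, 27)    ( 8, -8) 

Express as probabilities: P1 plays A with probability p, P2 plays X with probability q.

p = 0.5, q = 0.5

Work:
Find probabilities that make opponent indifferent:
P2 chooses q to make P1 indifferent between A and B
P1 chooses p to make P2 indifferent between X and Y
Mixed NE: P1 plays (A: 0.5, B: 0.5), P2 plays (X: 0.5, Y: 0.5)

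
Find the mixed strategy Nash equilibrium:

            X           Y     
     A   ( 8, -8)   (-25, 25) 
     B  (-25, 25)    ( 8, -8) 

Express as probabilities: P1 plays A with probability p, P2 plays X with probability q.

p = 0.5, q = 0.5

Work:
Find probabilities that make opponent indifferent:
P2 chooses q to make P1 indifferent between A and B
P1 chooses p to make P2 indifferent between X and Y
Mixed NE: P1 plays (A: 0.5, B: 0.5), P2 plays (X: 0.5, Y: 0.5)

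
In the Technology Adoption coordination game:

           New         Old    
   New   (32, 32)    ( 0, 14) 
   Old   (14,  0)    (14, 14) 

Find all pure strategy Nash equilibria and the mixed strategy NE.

Pure NE: (New, New) and (Old, Old); Mixed NE: p = 0.4375, q = 0.4375

Work:
Check pure NE:
(New, New): (32, 32) - no unilateral deviation beneficial
(Old, Old): (14, 14) - no unilateral deviation beneficial
Mixed NE: P1 plays New with p = 0.4375, P2 plays New with q = 0.4375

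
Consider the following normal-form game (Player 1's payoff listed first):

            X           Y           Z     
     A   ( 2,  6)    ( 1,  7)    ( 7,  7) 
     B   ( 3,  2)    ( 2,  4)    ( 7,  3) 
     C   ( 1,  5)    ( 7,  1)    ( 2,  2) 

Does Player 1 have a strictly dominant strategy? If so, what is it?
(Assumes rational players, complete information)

No strictly dominant strategy exists for Player 1

Work:
A strategy strictly dominates another if it gives a strictly higher payoff against every opponent action. Compare each pair of P1's strategies column-by-column:
  A vs B: [2 vs 3, 1 vs 2, 7 vs 7] → A does not strictly dominate B (column X: 2 ≤ 3)
  A vs C: [2 vs 1, 1 vs 7, 7 vs 2] → A does not strictly dominate C (column Y: 1 ≤ 7)
  B vs A: [3 vs 2, 2 vs 1, 7 vs 7] → B does not strictly dominate A (column Z: 7 ≤ 7)
  B vs C: [3 vs 1, 2 vs 7, 7 vs 2] → B does not strictly dominate C (column Y: 2 ≤ 7)
  C vs A: [1 vs 2, 7 vs 1, 2 vs 7] → C does not strictly dominate A (column X: 1 ≤ 2)
  C vs B: [1 vs 3, 7 vs 2, 2 vs 7] → C does not strictly dominate B (column X: 1 ≤ 3)
No single strategy strictly dominates all others → no strictly dominant strategy.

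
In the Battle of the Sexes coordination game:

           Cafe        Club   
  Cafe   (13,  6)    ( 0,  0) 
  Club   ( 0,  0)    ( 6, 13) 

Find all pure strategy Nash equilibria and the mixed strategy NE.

Pure NE: (Cafe, Cafe) and (Club, Club); Mixed NE: p = 0.6842, q = 0.3158

Work:
Check pure NE:
(Cafe, Cafe): (13, 6) - no unilateral deviation beneficial
(Club, Club): (6, 13) - no unilateral deviation beneficial
Mixed NE: P1 plays Cafe with p = 0.6842, P2 plays Cafe with q = 0.3158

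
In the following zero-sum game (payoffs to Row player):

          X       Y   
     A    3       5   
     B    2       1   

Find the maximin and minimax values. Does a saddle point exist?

Maximin = 3, Minimax = 3, Saddle: True

Work:
Row minimums: [3, 1] → maximin = 3
Column maximums: [3, 5] → minimax = 3
Saddle point exists! Game value = 3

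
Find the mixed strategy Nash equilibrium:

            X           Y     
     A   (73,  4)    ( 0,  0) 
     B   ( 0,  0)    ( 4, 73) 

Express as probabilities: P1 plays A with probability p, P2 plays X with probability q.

p = 0.9481, q = 0.0519

Work:
Find probabilities that make opponent indifferent:
P2 chooses q to make P1 indifferent between A and B
P1 chooses p to make P2 indifferent between X and Y
Mixed NE: P1 plays (A: 0.9481, B: 0.0519), P2 plays (X: 0.0519, Y: 0.9481)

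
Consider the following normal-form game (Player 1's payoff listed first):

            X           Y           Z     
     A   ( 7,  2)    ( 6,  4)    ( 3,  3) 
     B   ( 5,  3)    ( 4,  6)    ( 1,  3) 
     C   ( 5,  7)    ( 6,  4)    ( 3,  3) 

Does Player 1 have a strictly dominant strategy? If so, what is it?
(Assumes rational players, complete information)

No strictly dominant strategy exists for Player 1

Work:
A strategy strictly dominates another if it gives a strictly higher payoff against every opponent action. Compare each pair of P1's strategies column-by-column:
  A vs B: [7 vs 5, 6 vs 4, 3 vs 1] → A strictly dominates B
  A vs C: [7 vs 5, 6 vs 6, 3 vs 3] → A does not strictly dominate C (column Y: 6 ≤ 6)
  B vs A: [5 vs 7, 4 vs 6, 1 vs 3] → B does not strictly dominate A (column X: 5 ≤ 7)
  B vs C: [5 vs 5, 4 vs 6, 1 vs 3] → B does not strictly dominate C (column X: 5 ≤ 5)
  C vs A: [5 vs 7, 6 vs 6, 3 vs 3] → C does not strictly dominate A (column X: 5 ≤ 7)
  C vs B: [5 vs 5, 6 vs 4, 3 vs 1] → C does not strictly dominate B (column X: 5 ≤ 5)
No single strategy strictly dominates all others → no strictly dominant strategy.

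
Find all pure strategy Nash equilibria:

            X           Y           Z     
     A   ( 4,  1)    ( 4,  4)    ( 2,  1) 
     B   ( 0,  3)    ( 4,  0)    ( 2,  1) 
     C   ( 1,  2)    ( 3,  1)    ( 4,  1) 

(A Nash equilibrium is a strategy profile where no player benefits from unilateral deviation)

Nash equilibrium: (A, Y)

Work:
Best responses:
  P1 vs X: payoffs [4, 0, 1] → best response A (payoff 4)
  P1 vs Y: payoffs [4, 4, 3] → best response A/B (payoff 4)
  P1 vs Z: payoffs [2, 2, 4] → best response C (payoff 4)
  P2 vs A: payoffs [1, 4, 1] → best response Y (payoff 4)
  P2 vs B: payoffs [3, 0, 1] → best response X (payoff 3)
  P2 vs C: payoffs [2, 1, 1] → best response X (payoff 2)
Mutual best responses: (A,Y) → Nash equilibria.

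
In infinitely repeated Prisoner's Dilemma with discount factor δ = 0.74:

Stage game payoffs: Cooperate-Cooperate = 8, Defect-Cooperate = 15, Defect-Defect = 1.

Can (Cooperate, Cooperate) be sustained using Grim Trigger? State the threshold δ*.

δ* = 0.5; since δ = 0.74 ≥ 0.5, cooperation can be sustained

Work:
For Grim Trigger:
Cooperate forever: 8/(1-δ)
Defect then punished: 15 + 1·δ/(1-δ)
Need: 8/(1-δ) ≥ 15 + 1·δ/(1-δ)
Solving: δ ≥ (T-R)/(T-P) = (15-8)/(15-1) = 0.5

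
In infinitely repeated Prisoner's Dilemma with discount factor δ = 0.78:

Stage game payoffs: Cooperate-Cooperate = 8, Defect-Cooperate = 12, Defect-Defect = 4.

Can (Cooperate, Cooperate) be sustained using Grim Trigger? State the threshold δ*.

δ* = 0.5; since δ = 0.78 ≥ 0.5, cooperation can be sustained

Work:
For Grim Trigger:
Cooperate forever: 8/(1-δ)
Defect then punished: 12 + 4·δ/(1-δ)
Need: 8/(1-δ) ≥ 12 + 4·δ/(1-δ)
Solving: δ ≥ (T-R)/(T-P) = (12-8)/(12-4) = 0.5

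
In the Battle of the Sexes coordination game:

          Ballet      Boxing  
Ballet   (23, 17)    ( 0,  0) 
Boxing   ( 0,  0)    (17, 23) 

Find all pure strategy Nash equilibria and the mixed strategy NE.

Pure NE: (Ballet, Ballet) and (Boxing, Boxing); Mixed NE: p = 0.575, q = 0.425

Work:
Check pure NE:
(Ballet, Ballet): (23, 17) - no unilateral deviation beneficial
(Boxing, Boxing): (17, 23) - no unilateral deviation beneficial
Mixed NE: P1 plays Ballet with p = 0.575, P2 plays Ballet with q = 0.425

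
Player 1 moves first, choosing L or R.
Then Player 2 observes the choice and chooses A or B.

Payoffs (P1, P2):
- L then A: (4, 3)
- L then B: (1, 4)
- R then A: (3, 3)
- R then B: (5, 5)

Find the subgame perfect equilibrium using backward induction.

P1 plays R, P2 plays B after L and B after R; Payoff (5, 5)

Work:
Backward induction:
After L: P2 chooses B → P1 gets 1
After R: P2 chooses B → P1 gets 5
P1 chooses R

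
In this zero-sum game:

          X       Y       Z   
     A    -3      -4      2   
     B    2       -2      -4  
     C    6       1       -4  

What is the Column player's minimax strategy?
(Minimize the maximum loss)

Column should play Y, value = 1

Work:
Column player minimizes Row's maximum payoff:
Column X: max payoff to Row = 6
Column Y: max payoff to Row = 1
Column Z: max payoff to Row = 2
Minimum is 1, achieved by column Y.
Minimax strategy: Y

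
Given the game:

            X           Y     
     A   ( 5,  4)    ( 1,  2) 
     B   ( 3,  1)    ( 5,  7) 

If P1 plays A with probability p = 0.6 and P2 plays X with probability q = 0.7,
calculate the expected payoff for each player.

E[P1] = 3.72, E[P2] = 3.16

Work:
E[P1] = p·q·π₁(A,X) + p·(1-q)·π₁(A,Y) + (1-p)·q·π₁(B,X) + (1-p)·(1-q)·π₁(B,Y)
= 0.6·0.7·5 + 0.6·0.3·1 + 0.4·0.7·3 + 0.4·0.3·5
= 3.72

E[P2] = 3.16 (similar calculation)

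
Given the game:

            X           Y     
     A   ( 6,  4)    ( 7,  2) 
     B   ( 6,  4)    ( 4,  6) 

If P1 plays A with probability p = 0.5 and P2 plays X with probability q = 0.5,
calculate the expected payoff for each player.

E[P1] = 5.75, E[P2] = 4.0

Work:
E[P1] = p·q·π₁(A,X) + p·(1-q)·π₁(A,Y) + (1-p)·q·π₁(B,X) + (1-p)·(1-q)·π₁(B,Y)
= 0.5·0.5·6 + 0.5·0.5·7 + 0.5·0.5·6 + 0.5·0.5·4
= 5.75

E[P2] = 4.0 (similar calculation)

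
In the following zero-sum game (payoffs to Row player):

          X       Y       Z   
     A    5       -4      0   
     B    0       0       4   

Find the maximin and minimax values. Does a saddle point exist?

Maximin = 0, Minimax = 0, Saddle: True

Work:
Row minimums: [-4, 0] → maximin = 0
Column maximums: [5, 0, 4] → minimax = 0
Saddle point exists! Game value = 0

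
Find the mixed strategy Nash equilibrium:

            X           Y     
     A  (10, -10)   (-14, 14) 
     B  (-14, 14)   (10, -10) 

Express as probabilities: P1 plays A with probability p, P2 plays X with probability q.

p = 0.5, q = 0.5

Work:
Find probabilities that make opponent indifferent:
P2 chooses q to make P1 indifferent between A and B
P1 chooses p to make P2 indifferent between X and Y
Mixed NE: P1 plays (A: 0.5, B: 0.5), P2 plays (X: 0.5, Y: 0.5)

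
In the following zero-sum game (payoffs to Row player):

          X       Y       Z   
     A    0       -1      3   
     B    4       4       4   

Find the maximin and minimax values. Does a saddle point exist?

Maximin = 4, Minimax = 4, Saddle: True

Work:
Row minimums: [-1, 4] → maximin = 4
Column maximums: [4, 4, 4] → minimax = 4
Saddle point exists! Game value = 4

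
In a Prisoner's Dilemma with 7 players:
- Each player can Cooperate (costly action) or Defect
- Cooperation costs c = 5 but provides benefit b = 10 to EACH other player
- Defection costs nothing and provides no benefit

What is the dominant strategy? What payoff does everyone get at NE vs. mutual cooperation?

Dominant: Defect; NE payoff = 0; Coop payoff = 55

Work:
Defect dominates (saves cost c = 5, benefit to others is external)
NE: All defect → everyone gets 0
If all cooperate: each receives (6)×10 - 5 = 55
Social dilemma: 55 > 0 but NE gives 0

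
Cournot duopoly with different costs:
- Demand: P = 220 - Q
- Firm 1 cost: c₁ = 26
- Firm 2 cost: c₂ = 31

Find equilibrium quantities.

q₁* = 66.33, q₂* = 61.33

Work:
Reaction: q₁ = (220 - 26 - q₂)/2
Reaction: q₂ = (220 - 31 - q₁)/2
Solve simultaneously:
q₁* = (220 - 2×26 + 31)/3 = 66.33
q₂* = (220 - 2×31 + 26)/3 = 61.33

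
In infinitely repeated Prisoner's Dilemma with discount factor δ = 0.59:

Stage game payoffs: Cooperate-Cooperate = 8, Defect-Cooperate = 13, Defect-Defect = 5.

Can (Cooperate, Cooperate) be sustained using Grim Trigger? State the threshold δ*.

δ* = 0.625; since δ = 0.59 < 0.625, cooperation cannot be sustained

Work:
For Grim Trigger:
Cooperate forever: 8/(1-δ)
Defect then punished: 13 + 5·δ/(1-δ)
Need: 8/(1-δ) ≥ 13 + 5·δ/(1-δ)
Solving: δ ≥ (T-R)/(T-P) = (13-8)/(13-5) = 0.625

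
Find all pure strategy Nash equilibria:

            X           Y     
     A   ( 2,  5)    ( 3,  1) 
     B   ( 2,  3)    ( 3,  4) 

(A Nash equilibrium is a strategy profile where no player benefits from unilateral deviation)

Nash equilibrium: (A, X), (B, Y)

Work:
Best responses:
  P1 vs X: payoffs [2, 2] → best response A/B (payoff 2)
  P1 vs Y: payoffs [3, 3] → best response A/B (payoff 3)
  P2 vs A: payoffs [5, 1] → best response X (payoff 5)
  P2 vs B: payoffs [3, 4] → best response Y (payoff 4)
Mutual best responses: (A,X), (B,Y) → Nash equilibria.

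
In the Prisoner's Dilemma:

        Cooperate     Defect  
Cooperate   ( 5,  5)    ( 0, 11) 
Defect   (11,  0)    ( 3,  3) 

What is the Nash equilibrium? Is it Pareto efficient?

(Defect, Defect) is NE; not Pareto efficient

Work:
Defect dominates Cooperate for both players:
If P2 cooperates: Defect (11) > Cooperate (5)
If P2 defects: Defect (3) > Cooperate (0)
NE: (Defect, Defect) with payoff (3, 3)
But (Cooperate, Cooperate) = (5, 5) Pareto dominates (3, 3)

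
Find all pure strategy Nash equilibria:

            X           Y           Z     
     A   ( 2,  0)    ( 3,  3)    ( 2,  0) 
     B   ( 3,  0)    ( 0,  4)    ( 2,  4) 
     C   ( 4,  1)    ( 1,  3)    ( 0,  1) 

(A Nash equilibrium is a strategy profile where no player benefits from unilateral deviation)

Nash equilibrium: (A, Y), (B, Z)

Work:
Best responses:
  P1 vs X: payoffs [2, 3, 4] → best response C (payoff 4)
  P1 vs Y: payoffs [3, 0, 1] → best response A (payoff 3)
  P1 vs Z: payoffs [2, 2, 0] → best response A/B (payoff 2)
  P2 vs A: payoffs [0, 3, 0] → best response Y (payoff 3)
  P2 vs B: payoffs [0, 4, 4] → best response Y/Z (payoff 4)
  P2 vs C: payoffs [1, 3, 1] → best response Y (payoff 3)
Mutual best responses: (A,Y), (B,Z) → Nash equilibria.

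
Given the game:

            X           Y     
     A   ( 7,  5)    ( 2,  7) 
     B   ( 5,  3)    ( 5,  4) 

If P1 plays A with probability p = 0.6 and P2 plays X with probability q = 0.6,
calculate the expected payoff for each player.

E[P1] = 5.0, E[P2] = 4.84

Work:
E[P1] = p·q·π₁(A,X) + p·(1-q)·π₁(A,Y) + (1-p)·q·π₁(B,X) + (1-p)·(1-q)·π₁(B,Y)
= 0.6·0.6·7 + 0.6·0.4·2 + 0.4·0.6·5 + 0.4·0.4·5
= 5.0

E[P2] = 4.84 (similar calculation)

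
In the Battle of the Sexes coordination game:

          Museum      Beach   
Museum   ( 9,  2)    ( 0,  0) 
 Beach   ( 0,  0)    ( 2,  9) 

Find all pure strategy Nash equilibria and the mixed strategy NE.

Pure NE: (Museum, Museum) and (Beach, Beach); Mixed NE: p = 0.8182, q = 0.1818

Work:
Check pure NE:
(Museum, Museum): (9, 2) - no unilateral deviation beneficial
(Beach, Beach): (2, 9) - no unilateral deviation beneficial
Mixed NE: P1 plays Museum with p = 0.8182, P2 plays Museum with q = 0.1818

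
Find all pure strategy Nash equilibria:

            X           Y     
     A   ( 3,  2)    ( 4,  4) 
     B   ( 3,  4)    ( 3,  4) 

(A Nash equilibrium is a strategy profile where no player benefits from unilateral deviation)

Nash equilibrium: (A, Y), (B, X)

Work:
Best responses:
  P1 vs X: payoffs [3, 3] → best response A/B (payoff 3)
  P1 vs Y: payoffs [4, 3] → best response A (payoff 4)
  P2 vs A: payoffs [2, 4] → best response Y (payoff 4)
  P2 vs B: payoffs [4, 4] → best response X/Y (payoff 4)
Mutual best responses: (A,Y), (B,X) → Nash equilibria.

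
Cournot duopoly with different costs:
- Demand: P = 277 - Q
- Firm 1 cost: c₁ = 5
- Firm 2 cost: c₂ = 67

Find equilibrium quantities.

q₁* = 111.33, q₂* = 49.33

Work:
Reaction: q₁ = (277 - 5 - q₂)/2
Reaction: q₂ = (277 - 67 - q₁)/2
Solve simultaneously:
q₁* = (277 - 2×5 + 67)/3 = 111.33
q₂* = (277 - 2×67 + 5)/3 = 49.33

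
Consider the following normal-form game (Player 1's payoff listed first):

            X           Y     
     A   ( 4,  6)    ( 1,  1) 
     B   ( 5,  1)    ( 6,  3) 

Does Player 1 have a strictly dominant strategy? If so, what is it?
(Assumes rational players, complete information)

Yes, Player 1's strictly dominant strategy is B

Work:
A strategy strictly dominates another if it gives a strictly higher payoff against every opponent action. Compare each pair of P1's strategies column-by-column:
  A vs B: [4 vs 5, 1 vs 6] → A does not strictly dominate B (column X: 4 ≤ 5)
  B vs A: [5 vs 4, 6 vs 1] → B strictly dominates A
B strictly dominates every other strategy → strictly dominant.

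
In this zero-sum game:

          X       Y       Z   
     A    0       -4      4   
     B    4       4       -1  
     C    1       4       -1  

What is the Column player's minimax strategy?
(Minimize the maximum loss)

Column should play X or Y or Z (all achieve the minimum), value = 4

Work:
Column player minimizes Row's maximum payoff:
Column X: max payoff to Row = 4
Column Y: max payoff to Row = 4
Column Z: max payoff to Row = 4
Minimum is 4, achieved by columns X, Y, Z (tied).
Each of X or Y or Z is a minimax strategy.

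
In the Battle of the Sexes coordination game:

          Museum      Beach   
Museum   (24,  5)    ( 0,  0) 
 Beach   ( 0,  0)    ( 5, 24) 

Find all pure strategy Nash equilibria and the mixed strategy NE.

Pure NE: (Museum, Museum) and (Beach, Beach); Mixed NE: p = 0.8276, q = 0.1724

Work:
Check pure NE:
(Museum, Museum): (24, 5) - no unilateral deviation beneficial
(Beach, Beach): (5, 24) - no unilateral deviation beneficial
Mixed NE: P1 plays Museum with p = 0.8276, P2 plays Museum with q = 0.1724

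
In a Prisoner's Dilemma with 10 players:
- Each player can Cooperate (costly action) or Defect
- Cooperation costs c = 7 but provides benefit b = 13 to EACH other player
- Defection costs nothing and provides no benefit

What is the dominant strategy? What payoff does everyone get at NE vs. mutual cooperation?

Dominant: Defect; NE payoff = 0; Coop payoff = 110

Work:
Defect dominates (saves cost c = 7, benefit to others is external)
NE: All defect → everyone gets 0
If all cooperate: each receives (9)×13 - 7 = 110
Social dilemma: 110 > 0 but NE gives 0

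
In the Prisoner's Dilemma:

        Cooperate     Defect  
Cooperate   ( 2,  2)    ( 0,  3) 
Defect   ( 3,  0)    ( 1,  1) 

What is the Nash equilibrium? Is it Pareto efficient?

(Defect, Defect) is NE; not Pareto efficient

Work:
Defect dominates Cooperate for both players:
If P2 cooperates: Defect (3) > Cooperate (2)
If P2 defects: Defect (1) > Cooperate (0)
NE: (Defect, Defect) with payoff (1, 1)
But (Cooperate, Cooperate) = (2, 2) Pareto dominates (1, 1)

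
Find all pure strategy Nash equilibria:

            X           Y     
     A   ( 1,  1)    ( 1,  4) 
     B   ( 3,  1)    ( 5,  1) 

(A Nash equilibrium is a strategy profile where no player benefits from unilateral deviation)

Nash equilibrium: (B, X), (B, Y)

Work:
Best responses:
  P1 vs X: payoffs [1, 3] → best response B (payoff 3)
  P1 vs Y: payoffs [1, 5] → best response B (payoff 5)
  P2 vs A: payoffs [1, 4] → best response Y (payoff 4)
  P2 vs B: payoffs [1, 1] → best response X/Y (payoff 1)
Mutual best responses: (B,X), (B,Y) → Nash equilibria.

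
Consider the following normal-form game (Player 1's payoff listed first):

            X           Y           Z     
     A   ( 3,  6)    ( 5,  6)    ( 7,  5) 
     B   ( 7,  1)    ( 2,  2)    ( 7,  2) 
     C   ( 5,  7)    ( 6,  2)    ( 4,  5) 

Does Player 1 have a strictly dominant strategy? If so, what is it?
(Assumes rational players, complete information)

No strictly dominant strategy exists for Player 1

Work:
A strategy strictly dominates another if it gives a strictly higher payoff against every opponent action. Compare each pair of P1's strategies column-by-column:
  A vs B: [3 vs 7, 5 vs 2, 7 vs 7] → A does not strictly dominate B (column X: 3 ≤ 7)
  A vs C: [3 vs 5, 5 vs 6, 7 vs 4] → A does not strictly dominate C (column X: 3 ≤ 5)
  B vs A: [7 vs 3, 2 vs 5, 7 vs 7] → B does not strictly dominate A (column Y: 2 ≤ 5)
  B vs C: [7 vs 5, 2 vs 6, 7 vs 4] → B does not strictly dominate C (column Y: 2 ≤ 6)
  C vs A: [5 vs 3, 6 vs 5, 4 vs 7] → C does not strictly dominate A (column Z: 4 ≤ 7)
  C vs B: [5 vs 7, 6 vs 2, 4 vs 7] → C does not strictly dominate B (column X: 5 ≤ 7)
No single strategy strictly dominates all others → no strictly dominant strategy.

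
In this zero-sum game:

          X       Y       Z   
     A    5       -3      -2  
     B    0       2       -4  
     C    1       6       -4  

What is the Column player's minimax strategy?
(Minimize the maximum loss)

Column should play Z, value = -2

Work:
Column player minimizes Row's maximum payoff:
Column X: max payoff to Row = 5
Column Y: max payoff to Row = 6
Column Z: max payoff to Row = -2
Minimum is -2, achieved by column Z.
Minimax strategy: Z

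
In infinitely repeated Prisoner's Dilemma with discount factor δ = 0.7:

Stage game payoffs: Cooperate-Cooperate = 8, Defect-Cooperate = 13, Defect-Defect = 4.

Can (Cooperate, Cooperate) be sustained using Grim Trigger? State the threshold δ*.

δ* = 0.5556; since δ = 0.7 ≥ 0.5556, cooperation can be sustained

Work:
For Grim Trigger:
Cooperate forever: 8/(1-δ)
Defect then punished: 13 + 4·δ/(1-δ)
Need: 8/(1-δ) ≥ 13 + 4·δ/(1-δ)
Solving: δ ≥ (T-R)/(T-P) = (13-8)/(13-4) = 0.5556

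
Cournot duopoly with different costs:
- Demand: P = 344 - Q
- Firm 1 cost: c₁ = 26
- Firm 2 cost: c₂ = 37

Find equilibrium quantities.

q₁* = 109.67, q₂* = 98.67

Work:
Reaction: q₁ = (344 - 26 - q₂)/2
Reaction: q₂ = (344 - 37 - q₁)/2
Solve simultaneously:
q₁* = (344 - 2×26 + 37)/3 = 109.67
q₂* = (344 - 2×37 + 26)/3 = 98.67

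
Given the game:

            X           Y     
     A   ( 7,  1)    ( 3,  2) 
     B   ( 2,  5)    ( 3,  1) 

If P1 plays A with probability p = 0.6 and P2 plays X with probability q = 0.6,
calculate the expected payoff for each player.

E[P1] = 4.2, E[P2] = 2.2

Work:
E[P1] = p·q·π₁(A,X) + p·(1-q)·π₁(A,Y) + (1-p)·q·π₁(B,X) + (1-p)·(1-q)·π₁(B,Y)
= 0.6·0.6·7 + 0.6·0.4·3 + 0.4·0.6·2 + 0.4·0.4·3
= 4.2

E[P2] = 2.2 (similar calculation)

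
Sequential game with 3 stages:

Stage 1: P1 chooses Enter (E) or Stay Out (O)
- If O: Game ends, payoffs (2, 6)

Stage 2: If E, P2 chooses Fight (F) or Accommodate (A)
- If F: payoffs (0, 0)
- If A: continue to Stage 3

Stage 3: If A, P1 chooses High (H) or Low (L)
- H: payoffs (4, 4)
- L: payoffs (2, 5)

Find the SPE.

SPE: (E, A, H); Outcome (4, 4)

Work:
Stage 3: P1 chooses H (4 vs 2)
Stage 2: P2: F->0, A->4 (anticipating H). Choose A
Stage 1: P1: O->2, E->4 (anticipating A, H). Choose E
SPE path: E -> A -> H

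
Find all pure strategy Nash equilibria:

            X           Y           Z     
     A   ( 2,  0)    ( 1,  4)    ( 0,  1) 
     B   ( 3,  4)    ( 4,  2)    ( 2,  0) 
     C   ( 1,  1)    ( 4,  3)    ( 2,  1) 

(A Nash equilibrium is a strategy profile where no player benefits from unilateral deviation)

Nash equilibrium: (B, X), (C, Y)

Work:
Best responses:
  P1 vs X: payoffs [2, 3, 1] → best response B (payoff 3)
  P1 vs Y: payoffs [1, 4, 4] → best response B/C (payoff 4)
  P1 vs Z: payoffs [0, 2, 2] → best response B/C (payoff 2)
  P2 vs A: payoffs [0, 4, 1] → best response Y (payoff 4)
  P2 vs B: payoffs [4, 2, 0] → best response X (payoff 4)
  P2 vs C: payoffs [1, 3, 1] → best response Y (payoff 3)
Mutual best responses: (B,X), (C,Y) → Nash equilibria.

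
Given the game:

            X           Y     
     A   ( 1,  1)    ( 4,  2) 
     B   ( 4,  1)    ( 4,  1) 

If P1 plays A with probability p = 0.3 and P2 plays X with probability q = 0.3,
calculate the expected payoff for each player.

E[P1] = 3.73, E[P2] = 1.21

Work:
E[P1] = p·q·π₁(A,X) + p·(1-q)·π₁(A,Y) + (1-p)·q·π₁(B,X) + (1-p)·(1-q)·π₁(B,Y)
= 0.3·0.3·1 + 0.3·0.7·4 + 0.7·0.3·4 + 0.7·0.7·4
= 3.73

E[P2] = 1.21 (similar calculation)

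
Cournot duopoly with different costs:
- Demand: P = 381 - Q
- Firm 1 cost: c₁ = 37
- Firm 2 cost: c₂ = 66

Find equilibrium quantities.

q₁* = 124.33, q₂* = 95.33

Work:
Reaction: q₁ = (381 - 37 - q₂)/2
Reaction: q₂ = (381 - 66 - q₁)/2
Solve simultaneously:
q₁* = (381 - 2×37 + 66)/3 = 124.33
q₂* = (381 - 2×66 + 37)/3 = 95.33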